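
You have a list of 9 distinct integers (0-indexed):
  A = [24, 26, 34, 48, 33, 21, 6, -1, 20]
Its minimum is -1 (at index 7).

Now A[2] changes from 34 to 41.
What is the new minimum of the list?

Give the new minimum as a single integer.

Old min = -1 (at index 7)
Change: A[2] 34 -> 41
Changed element was NOT the old min.
  New min = min(old_min, new_val) = min(-1, 41) = -1

Answer: -1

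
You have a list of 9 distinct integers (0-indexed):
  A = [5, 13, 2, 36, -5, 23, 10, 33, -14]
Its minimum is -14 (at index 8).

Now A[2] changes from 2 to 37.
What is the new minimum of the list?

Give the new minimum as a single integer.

Answer: -14

Derivation:
Old min = -14 (at index 8)
Change: A[2] 2 -> 37
Changed element was NOT the old min.
  New min = min(old_min, new_val) = min(-14, 37) = -14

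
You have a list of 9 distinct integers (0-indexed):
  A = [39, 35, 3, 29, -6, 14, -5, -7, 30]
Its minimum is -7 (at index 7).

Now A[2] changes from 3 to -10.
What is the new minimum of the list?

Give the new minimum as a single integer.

Answer: -10

Derivation:
Old min = -7 (at index 7)
Change: A[2] 3 -> -10
Changed element was NOT the old min.
  New min = min(old_min, new_val) = min(-7, -10) = -10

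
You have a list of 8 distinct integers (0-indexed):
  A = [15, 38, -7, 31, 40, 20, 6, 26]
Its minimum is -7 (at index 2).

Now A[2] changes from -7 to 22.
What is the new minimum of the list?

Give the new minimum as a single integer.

Answer: 6

Derivation:
Old min = -7 (at index 2)
Change: A[2] -7 -> 22
Changed element WAS the min. Need to check: is 22 still <= all others?
  Min of remaining elements: 6
  New min = min(22, 6) = 6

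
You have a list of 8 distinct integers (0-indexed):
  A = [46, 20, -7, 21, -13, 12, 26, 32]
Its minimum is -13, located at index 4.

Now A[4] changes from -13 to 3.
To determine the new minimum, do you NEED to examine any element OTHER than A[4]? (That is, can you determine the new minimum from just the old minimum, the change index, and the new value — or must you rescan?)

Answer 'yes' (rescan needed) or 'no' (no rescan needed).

Old min = -13 at index 4
Change at index 4: -13 -> 3
Index 4 WAS the min and new value 3 > old min -13. Must rescan other elements to find the new min.
Needs rescan: yes

Answer: yes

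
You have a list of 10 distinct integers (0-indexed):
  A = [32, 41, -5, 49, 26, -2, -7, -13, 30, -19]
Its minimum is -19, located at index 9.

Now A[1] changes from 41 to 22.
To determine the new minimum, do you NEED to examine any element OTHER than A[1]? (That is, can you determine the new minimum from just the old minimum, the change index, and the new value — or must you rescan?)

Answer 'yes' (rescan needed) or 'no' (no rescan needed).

Old min = -19 at index 9
Change at index 1: 41 -> 22
Index 1 was NOT the min. New min = min(-19, 22). No rescan of other elements needed.
Needs rescan: no

Answer: no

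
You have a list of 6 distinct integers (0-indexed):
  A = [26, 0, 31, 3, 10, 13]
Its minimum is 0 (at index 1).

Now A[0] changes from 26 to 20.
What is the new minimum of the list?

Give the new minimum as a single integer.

Answer: 0

Derivation:
Old min = 0 (at index 1)
Change: A[0] 26 -> 20
Changed element was NOT the old min.
  New min = min(old_min, new_val) = min(0, 20) = 0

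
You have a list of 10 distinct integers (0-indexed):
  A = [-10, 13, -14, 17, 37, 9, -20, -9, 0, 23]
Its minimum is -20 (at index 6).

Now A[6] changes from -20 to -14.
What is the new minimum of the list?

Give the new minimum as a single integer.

Answer: -14

Derivation:
Old min = -20 (at index 6)
Change: A[6] -20 -> -14
Changed element WAS the min. Need to check: is -14 still <= all others?
  Min of remaining elements: -14
  New min = min(-14, -14) = -14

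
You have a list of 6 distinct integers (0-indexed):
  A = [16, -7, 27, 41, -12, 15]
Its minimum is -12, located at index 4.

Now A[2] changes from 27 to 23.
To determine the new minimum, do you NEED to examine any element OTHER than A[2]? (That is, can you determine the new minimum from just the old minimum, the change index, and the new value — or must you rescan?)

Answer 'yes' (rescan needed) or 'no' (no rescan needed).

Old min = -12 at index 4
Change at index 2: 27 -> 23
Index 2 was NOT the min. New min = min(-12, 23). No rescan of other elements needed.
Needs rescan: no

Answer: no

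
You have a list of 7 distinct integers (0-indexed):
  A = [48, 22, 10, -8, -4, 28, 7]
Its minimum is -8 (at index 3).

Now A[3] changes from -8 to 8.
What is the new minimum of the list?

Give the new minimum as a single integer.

Old min = -8 (at index 3)
Change: A[3] -8 -> 8
Changed element WAS the min. Need to check: is 8 still <= all others?
  Min of remaining elements: -4
  New min = min(8, -4) = -4

Answer: -4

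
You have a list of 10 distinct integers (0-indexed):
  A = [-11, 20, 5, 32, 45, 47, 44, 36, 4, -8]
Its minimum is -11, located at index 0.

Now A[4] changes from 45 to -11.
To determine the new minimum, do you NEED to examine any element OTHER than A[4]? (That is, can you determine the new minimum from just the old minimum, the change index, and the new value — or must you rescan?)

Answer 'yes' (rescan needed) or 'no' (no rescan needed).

Old min = -11 at index 0
Change at index 4: 45 -> -11
Index 4 was NOT the min. New min = min(-11, -11). No rescan of other elements needed.
Needs rescan: no

Answer: no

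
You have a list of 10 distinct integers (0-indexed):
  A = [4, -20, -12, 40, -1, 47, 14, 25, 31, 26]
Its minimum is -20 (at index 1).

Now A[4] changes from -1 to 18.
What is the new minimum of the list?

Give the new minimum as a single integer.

Answer: -20

Derivation:
Old min = -20 (at index 1)
Change: A[4] -1 -> 18
Changed element was NOT the old min.
  New min = min(old_min, new_val) = min(-20, 18) = -20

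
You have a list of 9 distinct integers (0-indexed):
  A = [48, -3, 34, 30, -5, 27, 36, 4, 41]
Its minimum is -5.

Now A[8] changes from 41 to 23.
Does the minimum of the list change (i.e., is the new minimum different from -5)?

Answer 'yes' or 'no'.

Old min = -5
Change: A[8] 41 -> 23
Changed element was NOT the min; min changes only if 23 < -5.
New min = -5; changed? no

Answer: no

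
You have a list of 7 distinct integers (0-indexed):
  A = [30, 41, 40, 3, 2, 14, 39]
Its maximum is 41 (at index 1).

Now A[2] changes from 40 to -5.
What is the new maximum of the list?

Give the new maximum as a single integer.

Old max = 41 (at index 1)
Change: A[2] 40 -> -5
Changed element was NOT the old max.
  New max = max(old_max, new_val) = max(41, -5) = 41

Answer: 41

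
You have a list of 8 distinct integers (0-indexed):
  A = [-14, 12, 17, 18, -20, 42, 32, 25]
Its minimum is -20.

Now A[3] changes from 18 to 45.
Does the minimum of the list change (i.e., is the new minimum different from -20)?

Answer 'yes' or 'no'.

Old min = -20
Change: A[3] 18 -> 45
Changed element was NOT the min; min changes only if 45 < -20.
New min = -20; changed? no

Answer: no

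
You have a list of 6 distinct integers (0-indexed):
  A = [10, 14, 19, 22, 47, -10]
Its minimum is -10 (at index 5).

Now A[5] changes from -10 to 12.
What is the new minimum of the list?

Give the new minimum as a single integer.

Answer: 10

Derivation:
Old min = -10 (at index 5)
Change: A[5] -10 -> 12
Changed element WAS the min. Need to check: is 12 still <= all others?
  Min of remaining elements: 10
  New min = min(12, 10) = 10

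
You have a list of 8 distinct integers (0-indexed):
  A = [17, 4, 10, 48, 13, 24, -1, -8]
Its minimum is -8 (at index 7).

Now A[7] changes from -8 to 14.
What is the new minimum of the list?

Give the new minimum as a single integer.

Old min = -8 (at index 7)
Change: A[7] -8 -> 14
Changed element WAS the min. Need to check: is 14 still <= all others?
  Min of remaining elements: -1
  New min = min(14, -1) = -1

Answer: -1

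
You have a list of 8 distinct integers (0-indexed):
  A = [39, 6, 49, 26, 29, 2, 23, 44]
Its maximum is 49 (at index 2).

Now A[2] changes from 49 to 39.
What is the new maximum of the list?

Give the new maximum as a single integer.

Old max = 49 (at index 2)
Change: A[2] 49 -> 39
Changed element WAS the max -> may need rescan.
  Max of remaining elements: 44
  New max = max(39, 44) = 44

Answer: 44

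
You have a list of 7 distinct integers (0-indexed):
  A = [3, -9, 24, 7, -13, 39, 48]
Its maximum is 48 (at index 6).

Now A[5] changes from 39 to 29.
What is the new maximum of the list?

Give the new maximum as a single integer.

Old max = 48 (at index 6)
Change: A[5] 39 -> 29
Changed element was NOT the old max.
  New max = max(old_max, new_val) = max(48, 29) = 48

Answer: 48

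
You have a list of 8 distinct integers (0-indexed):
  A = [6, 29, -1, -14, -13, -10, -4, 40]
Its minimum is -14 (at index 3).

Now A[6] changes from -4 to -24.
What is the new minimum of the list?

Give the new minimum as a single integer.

Old min = -14 (at index 3)
Change: A[6] -4 -> -24
Changed element was NOT the old min.
  New min = min(old_min, new_val) = min(-14, -24) = -24

Answer: -24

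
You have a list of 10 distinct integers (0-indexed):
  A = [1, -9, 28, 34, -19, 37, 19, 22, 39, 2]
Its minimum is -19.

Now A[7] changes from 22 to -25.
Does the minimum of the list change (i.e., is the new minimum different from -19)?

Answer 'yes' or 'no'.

Old min = -19
Change: A[7] 22 -> -25
Changed element was NOT the min; min changes only if -25 < -19.
New min = -25; changed? yes

Answer: yes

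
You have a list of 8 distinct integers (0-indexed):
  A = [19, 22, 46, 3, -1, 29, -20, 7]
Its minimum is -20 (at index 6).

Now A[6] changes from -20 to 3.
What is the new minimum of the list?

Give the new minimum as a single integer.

Old min = -20 (at index 6)
Change: A[6] -20 -> 3
Changed element WAS the min. Need to check: is 3 still <= all others?
  Min of remaining elements: -1
  New min = min(3, -1) = -1

Answer: -1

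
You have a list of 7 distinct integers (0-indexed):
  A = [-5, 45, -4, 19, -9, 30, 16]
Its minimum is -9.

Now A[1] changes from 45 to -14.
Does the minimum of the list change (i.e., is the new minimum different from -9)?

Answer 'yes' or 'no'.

Old min = -9
Change: A[1] 45 -> -14
Changed element was NOT the min; min changes only if -14 < -9.
New min = -14; changed? yes

Answer: yes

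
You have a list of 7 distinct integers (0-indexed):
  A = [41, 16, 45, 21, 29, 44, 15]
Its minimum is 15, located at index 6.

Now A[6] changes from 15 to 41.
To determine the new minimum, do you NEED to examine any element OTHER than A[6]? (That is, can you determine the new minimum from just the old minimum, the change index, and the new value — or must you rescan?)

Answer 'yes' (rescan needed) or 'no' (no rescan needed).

Answer: yes

Derivation:
Old min = 15 at index 6
Change at index 6: 15 -> 41
Index 6 WAS the min and new value 41 > old min 15. Must rescan other elements to find the new min.
Needs rescan: yes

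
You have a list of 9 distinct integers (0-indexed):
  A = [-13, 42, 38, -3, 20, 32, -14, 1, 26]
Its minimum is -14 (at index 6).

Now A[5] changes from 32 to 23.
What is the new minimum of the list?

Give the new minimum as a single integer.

Answer: -14

Derivation:
Old min = -14 (at index 6)
Change: A[5] 32 -> 23
Changed element was NOT the old min.
  New min = min(old_min, new_val) = min(-14, 23) = -14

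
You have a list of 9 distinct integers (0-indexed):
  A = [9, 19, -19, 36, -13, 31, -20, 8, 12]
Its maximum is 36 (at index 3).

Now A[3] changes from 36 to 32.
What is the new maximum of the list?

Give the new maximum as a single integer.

Old max = 36 (at index 3)
Change: A[3] 36 -> 32
Changed element WAS the max -> may need rescan.
  Max of remaining elements: 31
  New max = max(32, 31) = 32

Answer: 32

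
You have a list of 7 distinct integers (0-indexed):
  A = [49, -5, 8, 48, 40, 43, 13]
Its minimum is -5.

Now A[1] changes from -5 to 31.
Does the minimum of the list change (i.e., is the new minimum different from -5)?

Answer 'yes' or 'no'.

Old min = -5
Change: A[1] -5 -> 31
Changed element was the min; new min must be rechecked.
New min = 8; changed? yes

Answer: yes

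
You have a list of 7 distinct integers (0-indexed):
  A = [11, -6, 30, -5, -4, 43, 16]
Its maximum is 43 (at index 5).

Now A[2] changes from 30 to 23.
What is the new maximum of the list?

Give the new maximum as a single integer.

Answer: 43

Derivation:
Old max = 43 (at index 5)
Change: A[2] 30 -> 23
Changed element was NOT the old max.
  New max = max(old_max, new_val) = max(43, 23) = 43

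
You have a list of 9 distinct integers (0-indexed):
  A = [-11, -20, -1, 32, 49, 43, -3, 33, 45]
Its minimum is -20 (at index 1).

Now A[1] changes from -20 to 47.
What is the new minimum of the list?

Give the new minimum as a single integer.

Old min = -20 (at index 1)
Change: A[1] -20 -> 47
Changed element WAS the min. Need to check: is 47 still <= all others?
  Min of remaining elements: -11
  New min = min(47, -11) = -11

Answer: -11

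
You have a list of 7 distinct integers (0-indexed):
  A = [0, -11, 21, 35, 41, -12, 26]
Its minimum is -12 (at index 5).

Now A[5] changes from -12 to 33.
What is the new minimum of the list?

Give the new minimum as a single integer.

Old min = -12 (at index 5)
Change: A[5] -12 -> 33
Changed element WAS the min. Need to check: is 33 still <= all others?
  Min of remaining elements: -11
  New min = min(33, -11) = -11

Answer: -11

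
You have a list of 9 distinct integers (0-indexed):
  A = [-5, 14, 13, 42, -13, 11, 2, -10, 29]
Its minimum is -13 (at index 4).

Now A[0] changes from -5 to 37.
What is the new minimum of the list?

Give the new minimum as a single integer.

Answer: -13

Derivation:
Old min = -13 (at index 4)
Change: A[0] -5 -> 37
Changed element was NOT the old min.
  New min = min(old_min, new_val) = min(-13, 37) = -13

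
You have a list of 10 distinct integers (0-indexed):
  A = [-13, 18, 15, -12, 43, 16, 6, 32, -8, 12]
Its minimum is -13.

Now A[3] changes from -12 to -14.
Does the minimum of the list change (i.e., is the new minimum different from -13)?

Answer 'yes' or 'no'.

Old min = -13
Change: A[3] -12 -> -14
Changed element was NOT the min; min changes only if -14 < -13.
New min = -14; changed? yes

Answer: yes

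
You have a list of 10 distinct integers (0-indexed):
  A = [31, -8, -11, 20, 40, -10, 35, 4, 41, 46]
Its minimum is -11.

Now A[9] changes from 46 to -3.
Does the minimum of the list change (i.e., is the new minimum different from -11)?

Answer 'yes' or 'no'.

Answer: no

Derivation:
Old min = -11
Change: A[9] 46 -> -3
Changed element was NOT the min; min changes only if -3 < -11.
New min = -11; changed? no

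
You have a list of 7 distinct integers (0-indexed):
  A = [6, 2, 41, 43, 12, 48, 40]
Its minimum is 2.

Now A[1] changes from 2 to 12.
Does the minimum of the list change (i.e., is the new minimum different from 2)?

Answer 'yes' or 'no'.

Answer: yes

Derivation:
Old min = 2
Change: A[1] 2 -> 12
Changed element was the min; new min must be rechecked.
New min = 6; changed? yes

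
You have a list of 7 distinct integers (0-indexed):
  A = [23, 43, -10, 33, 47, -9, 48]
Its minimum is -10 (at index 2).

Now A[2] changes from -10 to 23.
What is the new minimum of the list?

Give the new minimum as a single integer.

Answer: -9

Derivation:
Old min = -10 (at index 2)
Change: A[2] -10 -> 23
Changed element WAS the min. Need to check: is 23 still <= all others?
  Min of remaining elements: -9
  New min = min(23, -9) = -9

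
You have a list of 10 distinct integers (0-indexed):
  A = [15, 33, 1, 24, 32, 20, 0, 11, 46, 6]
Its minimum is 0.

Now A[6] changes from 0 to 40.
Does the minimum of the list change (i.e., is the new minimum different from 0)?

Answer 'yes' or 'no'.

Old min = 0
Change: A[6] 0 -> 40
Changed element was the min; new min must be rechecked.
New min = 1; changed? yes

Answer: yes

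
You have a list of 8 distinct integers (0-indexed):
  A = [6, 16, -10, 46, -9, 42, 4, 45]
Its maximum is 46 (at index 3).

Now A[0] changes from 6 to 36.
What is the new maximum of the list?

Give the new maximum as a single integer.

Old max = 46 (at index 3)
Change: A[0] 6 -> 36
Changed element was NOT the old max.
  New max = max(old_max, new_val) = max(46, 36) = 46

Answer: 46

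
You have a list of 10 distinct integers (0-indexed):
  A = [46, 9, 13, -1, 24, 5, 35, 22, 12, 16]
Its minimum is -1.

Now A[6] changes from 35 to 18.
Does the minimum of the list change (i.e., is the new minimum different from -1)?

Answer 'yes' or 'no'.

Old min = -1
Change: A[6] 35 -> 18
Changed element was NOT the min; min changes only if 18 < -1.
New min = -1; changed? no

Answer: no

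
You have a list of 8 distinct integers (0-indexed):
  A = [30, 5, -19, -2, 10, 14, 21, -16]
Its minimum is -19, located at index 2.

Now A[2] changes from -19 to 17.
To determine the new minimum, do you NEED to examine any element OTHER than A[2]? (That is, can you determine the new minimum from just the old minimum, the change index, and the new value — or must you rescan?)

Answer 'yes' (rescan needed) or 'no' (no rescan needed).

Answer: yes

Derivation:
Old min = -19 at index 2
Change at index 2: -19 -> 17
Index 2 WAS the min and new value 17 > old min -19. Must rescan other elements to find the new min.
Needs rescan: yes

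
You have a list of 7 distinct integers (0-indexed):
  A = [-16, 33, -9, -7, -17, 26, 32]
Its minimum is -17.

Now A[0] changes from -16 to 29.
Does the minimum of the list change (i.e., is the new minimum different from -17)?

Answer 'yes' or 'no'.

Answer: no

Derivation:
Old min = -17
Change: A[0] -16 -> 29
Changed element was NOT the min; min changes only if 29 < -17.
New min = -17; changed? no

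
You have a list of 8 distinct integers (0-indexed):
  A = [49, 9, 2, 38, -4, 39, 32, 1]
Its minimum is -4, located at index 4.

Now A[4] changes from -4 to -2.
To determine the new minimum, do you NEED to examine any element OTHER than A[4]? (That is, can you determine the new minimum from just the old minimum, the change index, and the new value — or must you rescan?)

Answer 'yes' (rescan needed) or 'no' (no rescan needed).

Old min = -4 at index 4
Change at index 4: -4 -> -2
Index 4 WAS the min and new value -2 > old min -4. Must rescan other elements to find the new min.
Needs rescan: yes

Answer: yes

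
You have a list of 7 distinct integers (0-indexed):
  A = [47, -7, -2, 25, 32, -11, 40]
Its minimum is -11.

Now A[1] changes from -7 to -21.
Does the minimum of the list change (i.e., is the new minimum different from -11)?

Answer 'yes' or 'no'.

Old min = -11
Change: A[1] -7 -> -21
Changed element was NOT the min; min changes only if -21 < -11.
New min = -21; changed? yes

Answer: yes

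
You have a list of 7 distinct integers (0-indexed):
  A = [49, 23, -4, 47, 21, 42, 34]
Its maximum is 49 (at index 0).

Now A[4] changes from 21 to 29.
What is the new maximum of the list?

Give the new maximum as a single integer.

Answer: 49

Derivation:
Old max = 49 (at index 0)
Change: A[4] 21 -> 29
Changed element was NOT the old max.
  New max = max(old_max, new_val) = max(49, 29) = 49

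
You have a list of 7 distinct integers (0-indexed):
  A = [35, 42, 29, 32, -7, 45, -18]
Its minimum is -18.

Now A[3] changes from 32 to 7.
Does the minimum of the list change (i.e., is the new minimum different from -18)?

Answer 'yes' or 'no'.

Old min = -18
Change: A[3] 32 -> 7
Changed element was NOT the min; min changes only if 7 < -18.
New min = -18; changed? no

Answer: no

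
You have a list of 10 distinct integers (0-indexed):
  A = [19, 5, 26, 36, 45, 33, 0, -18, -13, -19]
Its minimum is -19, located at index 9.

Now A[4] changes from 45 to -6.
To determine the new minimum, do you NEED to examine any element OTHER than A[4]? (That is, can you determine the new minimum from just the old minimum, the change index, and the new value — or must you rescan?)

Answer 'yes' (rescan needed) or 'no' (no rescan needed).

Old min = -19 at index 9
Change at index 4: 45 -> -6
Index 4 was NOT the min. New min = min(-19, -6). No rescan of other elements needed.
Needs rescan: no

Answer: no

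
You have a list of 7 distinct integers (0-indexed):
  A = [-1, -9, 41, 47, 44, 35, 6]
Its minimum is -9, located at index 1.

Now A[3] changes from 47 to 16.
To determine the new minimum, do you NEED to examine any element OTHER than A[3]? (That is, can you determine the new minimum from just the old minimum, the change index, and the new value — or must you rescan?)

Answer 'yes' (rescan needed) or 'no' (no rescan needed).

Old min = -9 at index 1
Change at index 3: 47 -> 16
Index 3 was NOT the min. New min = min(-9, 16). No rescan of other elements needed.
Needs rescan: no

Answer: no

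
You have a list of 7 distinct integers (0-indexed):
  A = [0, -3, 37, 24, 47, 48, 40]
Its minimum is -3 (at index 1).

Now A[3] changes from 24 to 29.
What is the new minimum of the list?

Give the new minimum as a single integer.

Answer: -3

Derivation:
Old min = -3 (at index 1)
Change: A[3] 24 -> 29
Changed element was NOT the old min.
  New min = min(old_min, new_val) = min(-3, 29) = -3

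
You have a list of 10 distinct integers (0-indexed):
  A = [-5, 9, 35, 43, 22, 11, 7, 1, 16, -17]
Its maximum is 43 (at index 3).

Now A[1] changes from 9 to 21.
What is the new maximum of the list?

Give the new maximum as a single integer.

Answer: 43

Derivation:
Old max = 43 (at index 3)
Change: A[1] 9 -> 21
Changed element was NOT the old max.
  New max = max(old_max, new_val) = max(43, 21) = 43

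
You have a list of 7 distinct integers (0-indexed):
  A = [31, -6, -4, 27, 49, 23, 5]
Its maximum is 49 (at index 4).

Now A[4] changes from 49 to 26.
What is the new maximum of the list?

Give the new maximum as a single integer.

Old max = 49 (at index 4)
Change: A[4] 49 -> 26
Changed element WAS the max -> may need rescan.
  Max of remaining elements: 31
  New max = max(26, 31) = 31

Answer: 31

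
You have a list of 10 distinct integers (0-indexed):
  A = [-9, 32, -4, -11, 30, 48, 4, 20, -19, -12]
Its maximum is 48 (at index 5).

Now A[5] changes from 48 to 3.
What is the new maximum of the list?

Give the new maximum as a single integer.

Answer: 32

Derivation:
Old max = 48 (at index 5)
Change: A[5] 48 -> 3
Changed element WAS the max -> may need rescan.
  Max of remaining elements: 32
  New max = max(3, 32) = 32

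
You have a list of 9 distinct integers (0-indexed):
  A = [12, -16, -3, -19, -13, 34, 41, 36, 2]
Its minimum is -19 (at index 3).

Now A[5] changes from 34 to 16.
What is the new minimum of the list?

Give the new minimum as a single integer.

Answer: -19

Derivation:
Old min = -19 (at index 3)
Change: A[5] 34 -> 16
Changed element was NOT the old min.
  New min = min(old_min, new_val) = min(-19, 16) = -19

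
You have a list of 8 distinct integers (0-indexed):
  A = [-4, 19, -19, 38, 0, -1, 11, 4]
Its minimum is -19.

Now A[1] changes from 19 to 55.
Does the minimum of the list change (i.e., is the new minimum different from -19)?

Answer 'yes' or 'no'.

Answer: no

Derivation:
Old min = -19
Change: A[1] 19 -> 55
Changed element was NOT the min; min changes only if 55 < -19.
New min = -19; changed? no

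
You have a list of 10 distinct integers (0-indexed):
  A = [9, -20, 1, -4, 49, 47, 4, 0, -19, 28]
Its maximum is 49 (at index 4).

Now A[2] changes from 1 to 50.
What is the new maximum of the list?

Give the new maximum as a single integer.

Old max = 49 (at index 4)
Change: A[2] 1 -> 50
Changed element was NOT the old max.
  New max = max(old_max, new_val) = max(49, 50) = 50

Answer: 50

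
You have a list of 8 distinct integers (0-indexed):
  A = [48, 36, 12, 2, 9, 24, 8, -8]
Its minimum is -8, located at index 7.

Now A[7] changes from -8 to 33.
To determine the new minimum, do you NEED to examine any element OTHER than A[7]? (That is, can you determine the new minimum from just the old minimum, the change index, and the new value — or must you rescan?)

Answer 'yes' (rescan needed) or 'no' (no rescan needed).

Answer: yes

Derivation:
Old min = -8 at index 7
Change at index 7: -8 -> 33
Index 7 WAS the min and new value 33 > old min -8. Must rescan other elements to find the new min.
Needs rescan: yes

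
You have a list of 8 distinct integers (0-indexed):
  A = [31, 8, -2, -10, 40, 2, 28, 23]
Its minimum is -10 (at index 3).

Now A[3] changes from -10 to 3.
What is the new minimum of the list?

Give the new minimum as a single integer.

Answer: -2

Derivation:
Old min = -10 (at index 3)
Change: A[3] -10 -> 3
Changed element WAS the min. Need to check: is 3 still <= all others?
  Min of remaining elements: -2
  New min = min(3, -2) = -2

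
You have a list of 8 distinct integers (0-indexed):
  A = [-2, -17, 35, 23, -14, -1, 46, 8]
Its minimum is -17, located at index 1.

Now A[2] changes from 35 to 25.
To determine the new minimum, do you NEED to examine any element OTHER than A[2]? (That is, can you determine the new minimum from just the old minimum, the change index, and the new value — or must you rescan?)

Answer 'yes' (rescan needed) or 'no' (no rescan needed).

Answer: no

Derivation:
Old min = -17 at index 1
Change at index 2: 35 -> 25
Index 2 was NOT the min. New min = min(-17, 25). No rescan of other elements needed.
Needs rescan: no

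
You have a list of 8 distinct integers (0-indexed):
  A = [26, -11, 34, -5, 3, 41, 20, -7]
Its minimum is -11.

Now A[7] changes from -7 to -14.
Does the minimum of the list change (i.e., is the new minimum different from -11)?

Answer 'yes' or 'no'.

Answer: yes

Derivation:
Old min = -11
Change: A[7] -7 -> -14
Changed element was NOT the min; min changes only if -14 < -11.
New min = -14; changed? yes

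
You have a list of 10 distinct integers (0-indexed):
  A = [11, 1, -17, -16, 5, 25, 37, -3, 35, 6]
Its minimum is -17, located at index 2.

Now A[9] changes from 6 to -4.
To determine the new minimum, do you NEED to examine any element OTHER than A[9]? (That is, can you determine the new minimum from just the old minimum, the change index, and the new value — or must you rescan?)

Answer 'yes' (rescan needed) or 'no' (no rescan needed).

Answer: no

Derivation:
Old min = -17 at index 2
Change at index 9: 6 -> -4
Index 9 was NOT the min. New min = min(-17, -4). No rescan of other elements needed.
Needs rescan: no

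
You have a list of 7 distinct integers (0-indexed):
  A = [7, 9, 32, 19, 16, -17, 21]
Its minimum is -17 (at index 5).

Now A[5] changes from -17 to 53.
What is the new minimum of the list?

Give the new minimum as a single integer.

Answer: 7

Derivation:
Old min = -17 (at index 5)
Change: A[5] -17 -> 53
Changed element WAS the min. Need to check: is 53 still <= all others?
  Min of remaining elements: 7
  New min = min(53, 7) = 7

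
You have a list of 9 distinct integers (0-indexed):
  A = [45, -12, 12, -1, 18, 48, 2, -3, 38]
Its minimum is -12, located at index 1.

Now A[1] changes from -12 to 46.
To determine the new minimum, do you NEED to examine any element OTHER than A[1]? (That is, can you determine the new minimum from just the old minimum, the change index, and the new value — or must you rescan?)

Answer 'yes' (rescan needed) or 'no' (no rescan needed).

Answer: yes

Derivation:
Old min = -12 at index 1
Change at index 1: -12 -> 46
Index 1 WAS the min and new value 46 > old min -12. Must rescan other elements to find the new min.
Needs rescan: yes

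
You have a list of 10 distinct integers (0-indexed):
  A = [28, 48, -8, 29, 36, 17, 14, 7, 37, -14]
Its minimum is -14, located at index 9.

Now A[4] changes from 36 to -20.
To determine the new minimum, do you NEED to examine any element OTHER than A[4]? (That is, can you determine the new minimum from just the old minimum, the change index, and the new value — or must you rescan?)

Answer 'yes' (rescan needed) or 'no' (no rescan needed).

Old min = -14 at index 9
Change at index 4: 36 -> -20
Index 4 was NOT the min. New min = min(-14, -20). No rescan of other elements needed.
Needs rescan: no

Answer: no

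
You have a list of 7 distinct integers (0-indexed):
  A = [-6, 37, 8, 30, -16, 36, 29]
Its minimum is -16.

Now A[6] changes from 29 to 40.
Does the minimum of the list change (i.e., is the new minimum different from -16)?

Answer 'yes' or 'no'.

Old min = -16
Change: A[6] 29 -> 40
Changed element was NOT the min; min changes only if 40 < -16.
New min = -16; changed? no

Answer: no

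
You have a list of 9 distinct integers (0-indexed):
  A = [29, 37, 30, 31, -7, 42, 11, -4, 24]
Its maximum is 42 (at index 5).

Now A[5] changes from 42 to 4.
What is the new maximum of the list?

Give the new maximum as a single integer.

Old max = 42 (at index 5)
Change: A[5] 42 -> 4
Changed element WAS the max -> may need rescan.
  Max of remaining elements: 37
  New max = max(4, 37) = 37

Answer: 37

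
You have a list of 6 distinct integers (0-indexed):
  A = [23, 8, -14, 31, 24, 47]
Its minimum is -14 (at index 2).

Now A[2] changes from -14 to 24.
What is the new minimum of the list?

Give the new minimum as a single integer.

Answer: 8

Derivation:
Old min = -14 (at index 2)
Change: A[2] -14 -> 24
Changed element WAS the min. Need to check: is 24 still <= all others?
  Min of remaining elements: 8
  New min = min(24, 8) = 8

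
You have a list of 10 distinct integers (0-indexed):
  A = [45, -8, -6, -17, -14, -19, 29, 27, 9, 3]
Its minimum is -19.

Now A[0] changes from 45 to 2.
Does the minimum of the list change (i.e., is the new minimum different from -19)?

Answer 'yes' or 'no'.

Old min = -19
Change: A[0] 45 -> 2
Changed element was NOT the min; min changes only if 2 < -19.
New min = -19; changed? no

Answer: no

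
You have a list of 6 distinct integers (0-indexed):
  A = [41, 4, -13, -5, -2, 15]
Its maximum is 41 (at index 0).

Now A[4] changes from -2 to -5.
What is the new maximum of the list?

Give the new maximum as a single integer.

Old max = 41 (at index 0)
Change: A[4] -2 -> -5
Changed element was NOT the old max.
  New max = max(old_max, new_val) = max(41, -5) = 41

Answer: 41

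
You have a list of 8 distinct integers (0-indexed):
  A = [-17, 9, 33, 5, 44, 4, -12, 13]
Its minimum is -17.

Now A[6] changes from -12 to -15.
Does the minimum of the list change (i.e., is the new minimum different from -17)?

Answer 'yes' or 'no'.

Answer: no

Derivation:
Old min = -17
Change: A[6] -12 -> -15
Changed element was NOT the min; min changes only if -15 < -17.
New min = -17; changed? no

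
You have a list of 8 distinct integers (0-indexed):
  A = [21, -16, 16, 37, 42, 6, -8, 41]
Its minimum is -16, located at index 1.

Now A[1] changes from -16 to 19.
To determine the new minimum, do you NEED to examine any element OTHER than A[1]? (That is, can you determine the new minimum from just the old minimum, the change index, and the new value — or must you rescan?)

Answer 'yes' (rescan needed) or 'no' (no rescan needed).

Answer: yes

Derivation:
Old min = -16 at index 1
Change at index 1: -16 -> 19
Index 1 WAS the min and new value 19 > old min -16. Must rescan other elements to find the new min.
Needs rescan: yes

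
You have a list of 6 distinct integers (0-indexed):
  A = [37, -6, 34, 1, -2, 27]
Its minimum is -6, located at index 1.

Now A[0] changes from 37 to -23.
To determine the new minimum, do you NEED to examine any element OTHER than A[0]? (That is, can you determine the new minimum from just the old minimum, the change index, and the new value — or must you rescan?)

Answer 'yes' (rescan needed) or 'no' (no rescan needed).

Old min = -6 at index 1
Change at index 0: 37 -> -23
Index 0 was NOT the min. New min = min(-6, -23). No rescan of other elements needed.
Needs rescan: no

Answer: no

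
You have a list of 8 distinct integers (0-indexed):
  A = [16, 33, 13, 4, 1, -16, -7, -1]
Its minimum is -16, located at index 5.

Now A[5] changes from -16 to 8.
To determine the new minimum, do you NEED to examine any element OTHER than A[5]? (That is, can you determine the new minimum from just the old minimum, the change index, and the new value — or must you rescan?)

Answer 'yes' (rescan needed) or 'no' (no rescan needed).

Old min = -16 at index 5
Change at index 5: -16 -> 8
Index 5 WAS the min and new value 8 > old min -16. Must rescan other elements to find the new min.
Needs rescan: yes

Answer: yes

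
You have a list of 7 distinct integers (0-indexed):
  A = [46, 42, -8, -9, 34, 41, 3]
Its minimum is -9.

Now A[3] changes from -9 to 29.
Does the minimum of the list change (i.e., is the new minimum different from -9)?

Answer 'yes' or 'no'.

Answer: yes

Derivation:
Old min = -9
Change: A[3] -9 -> 29
Changed element was the min; new min must be rechecked.
New min = -8; changed? yes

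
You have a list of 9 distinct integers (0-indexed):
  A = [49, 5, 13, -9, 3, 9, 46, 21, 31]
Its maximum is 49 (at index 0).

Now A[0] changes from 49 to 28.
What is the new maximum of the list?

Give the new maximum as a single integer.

Old max = 49 (at index 0)
Change: A[0] 49 -> 28
Changed element WAS the max -> may need rescan.
  Max of remaining elements: 46
  New max = max(28, 46) = 46

Answer: 46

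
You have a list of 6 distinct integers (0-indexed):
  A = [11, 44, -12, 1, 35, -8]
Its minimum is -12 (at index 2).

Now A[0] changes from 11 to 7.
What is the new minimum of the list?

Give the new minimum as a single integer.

Old min = -12 (at index 2)
Change: A[0] 11 -> 7
Changed element was NOT the old min.
  New min = min(old_min, new_val) = min(-12, 7) = -12

Answer: -12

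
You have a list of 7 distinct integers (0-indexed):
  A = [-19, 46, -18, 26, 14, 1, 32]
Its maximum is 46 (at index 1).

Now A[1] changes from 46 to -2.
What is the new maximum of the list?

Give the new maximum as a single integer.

Answer: 32

Derivation:
Old max = 46 (at index 1)
Change: A[1] 46 -> -2
Changed element WAS the max -> may need rescan.
  Max of remaining elements: 32
  New max = max(-2, 32) = 32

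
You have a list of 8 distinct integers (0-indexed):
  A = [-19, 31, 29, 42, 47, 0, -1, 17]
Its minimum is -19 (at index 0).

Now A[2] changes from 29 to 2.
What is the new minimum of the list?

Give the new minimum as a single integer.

Answer: -19

Derivation:
Old min = -19 (at index 0)
Change: A[2] 29 -> 2
Changed element was NOT the old min.
  New min = min(old_min, new_val) = min(-19, 2) = -19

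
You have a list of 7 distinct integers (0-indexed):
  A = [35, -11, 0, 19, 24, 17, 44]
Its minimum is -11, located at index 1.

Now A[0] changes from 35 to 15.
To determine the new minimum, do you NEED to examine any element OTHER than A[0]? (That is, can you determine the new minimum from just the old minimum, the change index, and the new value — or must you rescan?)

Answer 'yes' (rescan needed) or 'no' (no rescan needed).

Old min = -11 at index 1
Change at index 0: 35 -> 15
Index 0 was NOT the min. New min = min(-11, 15). No rescan of other elements needed.
Needs rescan: no

Answer: no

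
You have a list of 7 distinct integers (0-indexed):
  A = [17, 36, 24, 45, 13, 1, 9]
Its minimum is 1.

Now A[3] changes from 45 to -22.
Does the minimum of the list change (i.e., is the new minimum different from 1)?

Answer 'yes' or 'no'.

Answer: yes

Derivation:
Old min = 1
Change: A[3] 45 -> -22
Changed element was NOT the min; min changes only if -22 < 1.
New min = -22; changed? yes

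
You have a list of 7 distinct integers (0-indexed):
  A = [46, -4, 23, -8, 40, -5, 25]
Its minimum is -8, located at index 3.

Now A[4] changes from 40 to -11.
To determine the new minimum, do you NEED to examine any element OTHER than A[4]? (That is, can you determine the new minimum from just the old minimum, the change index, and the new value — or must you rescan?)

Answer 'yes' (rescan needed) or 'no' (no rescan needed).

Old min = -8 at index 3
Change at index 4: 40 -> -11
Index 4 was NOT the min. New min = min(-8, -11). No rescan of other elements needed.
Needs rescan: no

Answer: no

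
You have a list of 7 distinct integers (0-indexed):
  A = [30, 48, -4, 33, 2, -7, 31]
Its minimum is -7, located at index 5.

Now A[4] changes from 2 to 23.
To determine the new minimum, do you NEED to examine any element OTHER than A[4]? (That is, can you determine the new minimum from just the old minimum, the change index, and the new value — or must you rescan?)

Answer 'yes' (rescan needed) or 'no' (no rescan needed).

Old min = -7 at index 5
Change at index 4: 2 -> 23
Index 4 was NOT the min. New min = min(-7, 23). No rescan of other elements needed.
Needs rescan: no

Answer: no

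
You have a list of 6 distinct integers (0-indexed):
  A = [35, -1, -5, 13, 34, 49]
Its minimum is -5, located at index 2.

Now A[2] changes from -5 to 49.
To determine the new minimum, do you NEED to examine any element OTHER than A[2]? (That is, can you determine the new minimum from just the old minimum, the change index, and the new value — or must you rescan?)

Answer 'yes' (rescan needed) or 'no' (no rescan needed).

Answer: yes

Derivation:
Old min = -5 at index 2
Change at index 2: -5 -> 49
Index 2 WAS the min and new value 49 > old min -5. Must rescan other elements to find the new min.
Needs rescan: yes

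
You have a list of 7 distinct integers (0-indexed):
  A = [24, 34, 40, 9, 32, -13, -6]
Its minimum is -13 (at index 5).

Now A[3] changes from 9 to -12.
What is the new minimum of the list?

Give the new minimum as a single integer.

Old min = -13 (at index 5)
Change: A[3] 9 -> -12
Changed element was NOT the old min.
  New min = min(old_min, new_val) = min(-13, -12) = -13

Answer: -13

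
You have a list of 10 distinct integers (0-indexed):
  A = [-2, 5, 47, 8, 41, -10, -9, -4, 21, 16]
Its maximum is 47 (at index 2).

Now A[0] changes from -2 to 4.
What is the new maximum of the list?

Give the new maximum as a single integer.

Old max = 47 (at index 2)
Change: A[0] -2 -> 4
Changed element was NOT the old max.
  New max = max(old_max, new_val) = max(47, 4) = 47

Answer: 47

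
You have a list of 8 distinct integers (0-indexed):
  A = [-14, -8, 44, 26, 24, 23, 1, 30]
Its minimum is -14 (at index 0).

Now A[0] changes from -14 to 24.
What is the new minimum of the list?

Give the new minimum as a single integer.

Old min = -14 (at index 0)
Change: A[0] -14 -> 24
Changed element WAS the min. Need to check: is 24 still <= all others?
  Min of remaining elements: -8
  New min = min(24, -8) = -8

Answer: -8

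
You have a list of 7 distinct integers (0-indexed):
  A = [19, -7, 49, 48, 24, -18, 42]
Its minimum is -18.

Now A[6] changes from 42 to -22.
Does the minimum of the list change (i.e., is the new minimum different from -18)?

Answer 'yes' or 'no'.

Old min = -18
Change: A[6] 42 -> -22
Changed element was NOT the min; min changes only if -22 < -18.
New min = -22; changed? yes

Answer: yes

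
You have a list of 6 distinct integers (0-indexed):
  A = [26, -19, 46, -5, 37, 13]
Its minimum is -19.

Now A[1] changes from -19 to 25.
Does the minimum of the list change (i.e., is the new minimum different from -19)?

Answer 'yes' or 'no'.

Old min = -19
Change: A[1] -19 -> 25
Changed element was the min; new min must be rechecked.
New min = -5; changed? yes

Answer: yes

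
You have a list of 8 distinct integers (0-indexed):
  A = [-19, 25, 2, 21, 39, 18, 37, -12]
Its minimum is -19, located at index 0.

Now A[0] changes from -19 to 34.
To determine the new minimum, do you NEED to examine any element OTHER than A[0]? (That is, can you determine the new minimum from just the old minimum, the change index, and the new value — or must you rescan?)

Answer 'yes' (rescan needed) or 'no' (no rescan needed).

Answer: yes

Derivation:
Old min = -19 at index 0
Change at index 0: -19 -> 34
Index 0 WAS the min and new value 34 > old min -19. Must rescan other elements to find the new min.
Needs rescan: yes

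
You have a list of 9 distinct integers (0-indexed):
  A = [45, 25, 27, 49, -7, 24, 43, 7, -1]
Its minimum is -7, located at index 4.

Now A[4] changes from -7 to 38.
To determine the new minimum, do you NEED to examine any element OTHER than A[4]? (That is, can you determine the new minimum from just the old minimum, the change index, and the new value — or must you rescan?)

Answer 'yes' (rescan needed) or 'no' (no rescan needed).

Old min = -7 at index 4
Change at index 4: -7 -> 38
Index 4 WAS the min and new value 38 > old min -7. Must rescan other elements to find the new min.
Needs rescan: yes

Answer: yes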